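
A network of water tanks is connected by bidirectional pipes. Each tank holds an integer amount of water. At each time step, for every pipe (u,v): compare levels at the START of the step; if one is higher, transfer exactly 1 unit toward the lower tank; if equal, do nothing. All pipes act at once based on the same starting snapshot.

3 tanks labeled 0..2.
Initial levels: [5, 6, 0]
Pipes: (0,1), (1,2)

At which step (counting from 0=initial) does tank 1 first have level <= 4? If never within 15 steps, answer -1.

Step 1: flows [1->0,1->2] -> levels [6 4 1]
Tank 1 first reaches <=4 at step 1

Answer: 1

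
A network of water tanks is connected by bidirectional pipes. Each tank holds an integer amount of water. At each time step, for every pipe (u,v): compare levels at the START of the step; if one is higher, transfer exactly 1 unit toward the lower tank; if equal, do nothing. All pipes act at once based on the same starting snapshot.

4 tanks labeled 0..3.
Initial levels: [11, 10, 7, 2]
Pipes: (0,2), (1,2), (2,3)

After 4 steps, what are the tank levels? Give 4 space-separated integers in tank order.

Step 1: flows [0->2,1->2,2->3] -> levels [10 9 8 3]
Step 2: flows [0->2,1->2,2->3] -> levels [9 8 9 4]
Step 3: flows [0=2,2->1,2->3] -> levels [9 9 7 5]
Step 4: flows [0->2,1->2,2->3] -> levels [8 8 8 6]

Answer: 8 8 8 6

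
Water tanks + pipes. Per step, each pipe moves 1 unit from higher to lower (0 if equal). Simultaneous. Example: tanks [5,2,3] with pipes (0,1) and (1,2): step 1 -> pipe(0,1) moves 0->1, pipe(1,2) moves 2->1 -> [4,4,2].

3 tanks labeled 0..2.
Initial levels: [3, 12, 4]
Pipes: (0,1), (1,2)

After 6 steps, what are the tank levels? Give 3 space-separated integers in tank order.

Step 1: flows [1->0,1->2] -> levels [4 10 5]
Step 2: flows [1->0,1->2] -> levels [5 8 6]
Step 3: flows [1->0,1->2] -> levels [6 6 7]
Step 4: flows [0=1,2->1] -> levels [6 7 6]
Step 5: flows [1->0,1->2] -> levels [7 5 7]
Step 6: flows [0->1,2->1] -> levels [6 7 6]

Answer: 6 7 6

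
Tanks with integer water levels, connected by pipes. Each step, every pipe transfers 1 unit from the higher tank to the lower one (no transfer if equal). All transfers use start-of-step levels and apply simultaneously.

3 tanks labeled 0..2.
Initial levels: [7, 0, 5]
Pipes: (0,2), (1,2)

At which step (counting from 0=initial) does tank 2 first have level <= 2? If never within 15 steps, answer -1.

Step 1: flows [0->2,2->1] -> levels [6 1 5]
Step 2: flows [0->2,2->1] -> levels [5 2 5]
Step 3: flows [0=2,2->1] -> levels [5 3 4]
Step 4: flows [0->2,2->1] -> levels [4 4 4]
Step 5: flows [0=2,1=2] -> levels [4 4 4]
  -> stable; tank 2 stays at 4 > 2
Tank 2 never reaches <=2 within 15 steps

Answer: -1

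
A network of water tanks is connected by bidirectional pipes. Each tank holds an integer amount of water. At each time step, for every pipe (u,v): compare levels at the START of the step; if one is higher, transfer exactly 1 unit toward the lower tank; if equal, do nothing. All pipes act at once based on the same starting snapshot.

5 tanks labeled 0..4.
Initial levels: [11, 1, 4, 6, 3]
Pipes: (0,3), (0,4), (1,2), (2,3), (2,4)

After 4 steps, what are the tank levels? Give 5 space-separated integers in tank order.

Step 1: flows [0->3,0->4,2->1,3->2,2->4] -> levels [9 2 3 6 5]
Step 2: flows [0->3,0->4,2->1,3->2,4->2] -> levels [7 3 4 6 5]
Step 3: flows [0->3,0->4,2->1,3->2,4->2] -> levels [5 4 5 6 5]
Step 4: flows [3->0,0=4,2->1,3->2,2=4] -> levels [6 5 5 4 5]

Answer: 6 5 5 4 5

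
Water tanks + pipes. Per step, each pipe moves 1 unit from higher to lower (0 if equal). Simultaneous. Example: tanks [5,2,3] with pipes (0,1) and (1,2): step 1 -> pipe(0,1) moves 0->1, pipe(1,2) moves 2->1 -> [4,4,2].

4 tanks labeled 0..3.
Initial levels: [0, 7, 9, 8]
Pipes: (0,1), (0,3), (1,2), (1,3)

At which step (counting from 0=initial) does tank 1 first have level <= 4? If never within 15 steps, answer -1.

Answer: -1

Derivation:
Step 1: flows [1->0,3->0,2->1,3->1] -> levels [2 8 8 6]
Step 2: flows [1->0,3->0,1=2,1->3] -> levels [4 6 8 6]
Step 3: flows [1->0,3->0,2->1,1=3] -> levels [6 6 7 5]
Step 4: flows [0=1,0->3,2->1,1->3] -> levels [5 6 6 7]
Step 5: flows [1->0,3->0,1=2,3->1] -> levels [7 6 6 5]
Step 6: flows [0->1,0->3,1=2,1->3] -> levels [5 6 6 7]
  -> period-2 cycle (repeats step 4); tank 1 never drops to <=4
Tank 1 never reaches <=4 within 15 steps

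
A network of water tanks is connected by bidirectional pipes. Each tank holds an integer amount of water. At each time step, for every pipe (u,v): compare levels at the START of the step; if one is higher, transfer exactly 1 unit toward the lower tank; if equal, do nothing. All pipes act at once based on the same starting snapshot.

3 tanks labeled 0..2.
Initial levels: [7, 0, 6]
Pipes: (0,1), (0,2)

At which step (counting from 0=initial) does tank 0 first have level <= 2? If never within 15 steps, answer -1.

Step 1: flows [0->1,0->2] -> levels [5 1 7]
Step 2: flows [0->1,2->0] -> levels [5 2 6]
Step 3: flows [0->1,2->0] -> levels [5 3 5]
Step 4: flows [0->1,0=2] -> levels [4 4 5]
Step 5: flows [0=1,2->0] -> levels [5 4 4]
Step 6: flows [0->1,0->2] -> levels [3 5 5]
Step 7: flows [1->0,2->0] -> levels [5 4 4]
  -> period-2 cycle (repeats step 5); tank 0 never drops to <=2
Tank 0 never reaches <=2 within 15 steps

Answer: -1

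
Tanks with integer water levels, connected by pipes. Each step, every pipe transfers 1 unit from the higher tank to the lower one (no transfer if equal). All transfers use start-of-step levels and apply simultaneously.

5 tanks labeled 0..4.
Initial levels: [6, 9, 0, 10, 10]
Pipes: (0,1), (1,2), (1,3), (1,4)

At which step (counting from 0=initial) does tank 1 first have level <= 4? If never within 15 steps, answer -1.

Answer: 7

Derivation:
Step 1: flows [1->0,1->2,3->1,4->1] -> levels [7 9 1 9 9]
Step 2: flows [1->0,1->2,1=3,1=4] -> levels [8 7 2 9 9]
Step 3: flows [0->1,1->2,3->1,4->1] -> levels [7 9 3 8 8]
Step 4: flows [1->0,1->2,1->3,1->4] -> levels [8 5 4 9 9]
Step 5: flows [0->1,1->2,3->1,4->1] -> levels [7 7 5 8 8]
Step 6: flows [0=1,1->2,3->1,4->1] -> levels [7 8 6 7 7]
Step 7: flows [1->0,1->2,1->3,1->4] -> levels [8 4 7 8 8]
Tank 1 first reaches <=4 at step 7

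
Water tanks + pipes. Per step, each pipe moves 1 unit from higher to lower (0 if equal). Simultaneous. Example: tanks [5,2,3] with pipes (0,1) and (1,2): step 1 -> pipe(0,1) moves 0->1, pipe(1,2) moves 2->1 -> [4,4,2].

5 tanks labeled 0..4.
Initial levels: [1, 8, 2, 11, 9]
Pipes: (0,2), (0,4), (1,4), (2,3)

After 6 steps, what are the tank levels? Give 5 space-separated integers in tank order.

Answer: 5 6 7 6 7

Derivation:
Step 1: flows [2->0,4->0,4->1,3->2] -> levels [3 9 2 10 7]
Step 2: flows [0->2,4->0,1->4,3->2] -> levels [3 8 4 9 7]
Step 3: flows [2->0,4->0,1->4,3->2] -> levels [5 7 4 8 7]
Step 4: flows [0->2,4->0,1=4,3->2] -> levels [5 7 6 7 6]
Step 5: flows [2->0,4->0,1->4,3->2] -> levels [7 6 6 6 6]
Step 6: flows [0->2,0->4,1=4,2=3] -> levels [5 6 7 6 7]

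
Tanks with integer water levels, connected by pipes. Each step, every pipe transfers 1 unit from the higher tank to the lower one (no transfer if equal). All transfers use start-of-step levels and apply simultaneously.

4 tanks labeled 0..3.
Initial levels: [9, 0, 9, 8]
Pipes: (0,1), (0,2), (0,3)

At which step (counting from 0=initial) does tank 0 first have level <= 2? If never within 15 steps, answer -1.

Answer: -1

Derivation:
Step 1: flows [0->1,0=2,0->3] -> levels [7 1 9 9]
Step 2: flows [0->1,2->0,3->0] -> levels [8 2 8 8]
Step 3: flows [0->1,0=2,0=3] -> levels [7 3 8 8]
Step 4: flows [0->1,2->0,3->0] -> levels [8 4 7 7]
Step 5: flows [0->1,0->2,0->3] -> levels [5 5 8 8]
Step 6: flows [0=1,2->0,3->0] -> levels [7 5 7 7]
Step 7: flows [0->1,0=2,0=3] -> levels [6 6 7 7]
Step 8: flows [0=1,2->0,3->0] -> levels [8 6 6 6]
Step 9: flows [0->1,0->2,0->3] -> levels [5 7 7 7]
Step 10: flows [1->0,2->0,3->0] -> levels [8 6 6 6]
  -> period-2 cycle (repeats step 8); tank 0 never drops to <=2
Tank 0 never reaches <=2 within 15 steps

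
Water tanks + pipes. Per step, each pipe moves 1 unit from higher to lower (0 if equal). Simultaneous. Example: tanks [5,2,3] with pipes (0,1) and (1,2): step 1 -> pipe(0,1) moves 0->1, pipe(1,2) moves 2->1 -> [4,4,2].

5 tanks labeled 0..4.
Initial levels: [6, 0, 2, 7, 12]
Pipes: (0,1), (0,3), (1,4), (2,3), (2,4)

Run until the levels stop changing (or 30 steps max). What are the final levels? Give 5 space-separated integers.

Answer: 5 6 5 6 5

Derivation:
Step 1: flows [0->1,3->0,4->1,3->2,4->2] -> levels [6 2 4 5 10]
Step 2: flows [0->1,0->3,4->1,3->2,4->2] -> levels [4 4 6 5 8]
Step 3: flows [0=1,3->0,4->1,2->3,4->2] -> levels [5 5 6 5 6]
Step 4: flows [0=1,0=3,4->1,2->3,2=4] -> levels [5 6 5 6 5]
Step 5: flows [1->0,3->0,1->4,3->2,2=4] -> levels [7 4 6 4 6]
Step 6: flows [0->1,0->3,4->1,2->3,2=4] -> levels [5 6 5 6 5]
  -> period-2 cycle: step 6 state = step 4 state; never stabilizes
  -> state at step 30: (30-4) mod 2 = 0, same as step 4 -> [5 6 5 6 5]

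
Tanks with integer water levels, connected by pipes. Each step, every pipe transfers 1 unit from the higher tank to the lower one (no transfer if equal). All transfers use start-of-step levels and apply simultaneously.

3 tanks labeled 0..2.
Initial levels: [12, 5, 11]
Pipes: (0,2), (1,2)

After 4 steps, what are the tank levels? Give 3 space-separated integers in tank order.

Step 1: flows [0->2,2->1] -> levels [11 6 11]
Step 2: flows [0=2,2->1] -> levels [11 7 10]
Step 3: flows [0->2,2->1] -> levels [10 8 10]
Step 4: flows [0=2,2->1] -> levels [10 9 9]

Answer: 10 9 9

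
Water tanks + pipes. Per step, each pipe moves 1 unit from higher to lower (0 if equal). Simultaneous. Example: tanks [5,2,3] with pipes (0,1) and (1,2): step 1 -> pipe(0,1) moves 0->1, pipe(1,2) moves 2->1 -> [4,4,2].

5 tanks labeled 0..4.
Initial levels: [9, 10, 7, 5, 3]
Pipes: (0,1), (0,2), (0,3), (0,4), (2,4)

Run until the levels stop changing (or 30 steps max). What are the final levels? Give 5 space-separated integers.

Step 1: flows [1->0,0->2,0->3,0->4,2->4] -> levels [7 9 7 6 5]
Step 2: flows [1->0,0=2,0->3,0->4,2->4] -> levels [6 8 6 7 7]
Step 3: flows [1->0,0=2,3->0,4->0,4->2] -> levels [9 7 7 6 5]
Step 4: flows [0->1,0->2,0->3,0->4,2->4] -> levels [5 8 7 7 7]
Step 5: flows [1->0,2->0,3->0,4->0,2=4] -> levels [9 7 6 6 6]
Step 6: flows [0->1,0->2,0->3,0->4,2=4] -> levels [5 8 7 7 7]
  -> period-2 cycle: step 6 state = step 4 state; never stabilizes
  -> state at step 30: (30-4) mod 2 = 0, same as step 4 -> [5 8 7 7 7]

Answer: 5 8 7 7 7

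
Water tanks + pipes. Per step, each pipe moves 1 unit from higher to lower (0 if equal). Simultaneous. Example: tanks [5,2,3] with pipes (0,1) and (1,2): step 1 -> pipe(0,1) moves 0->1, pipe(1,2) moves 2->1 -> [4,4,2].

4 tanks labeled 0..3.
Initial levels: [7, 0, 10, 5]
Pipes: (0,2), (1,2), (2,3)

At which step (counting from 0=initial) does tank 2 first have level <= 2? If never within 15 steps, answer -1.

Step 1: flows [2->0,2->1,2->3] -> levels [8 1 7 6]
Step 2: flows [0->2,2->1,2->3] -> levels [7 2 6 7]
Step 3: flows [0->2,2->1,3->2] -> levels [6 3 7 6]
Step 4: flows [2->0,2->1,2->3] -> levels [7 4 4 7]
Step 5: flows [0->2,1=2,3->2] -> levels [6 4 6 6]
Step 6: flows [0=2,2->1,2=3] -> levels [6 5 5 6]
Step 7: flows [0->2,1=2,3->2] -> levels [5 5 7 5]
Step 8: flows [2->0,2->1,2->3] -> levels [6 6 4 6]
Step 9: flows [0->2,1->2,3->2] -> levels [5 5 7 5]
  -> period-2 cycle (repeats step 7); tank 2 never drops to <=2
Tank 2 never reaches <=2 within 15 steps

Answer: -1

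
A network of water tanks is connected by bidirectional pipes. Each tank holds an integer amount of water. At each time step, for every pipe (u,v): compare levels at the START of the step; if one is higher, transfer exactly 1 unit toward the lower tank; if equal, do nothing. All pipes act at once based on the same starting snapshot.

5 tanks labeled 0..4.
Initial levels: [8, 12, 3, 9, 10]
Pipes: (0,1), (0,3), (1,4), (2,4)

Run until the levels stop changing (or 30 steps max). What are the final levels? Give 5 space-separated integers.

Answer: 8 9 8 10 7

Derivation:
Step 1: flows [1->0,3->0,1->4,4->2] -> levels [10 10 4 8 10]
Step 2: flows [0=1,0->3,1=4,4->2] -> levels [9 10 5 9 9]
Step 3: flows [1->0,0=3,1->4,4->2] -> levels [10 8 6 9 9]
Step 4: flows [0->1,0->3,4->1,4->2] -> levels [8 10 7 10 7]
Step 5: flows [1->0,3->0,1->4,2=4] -> levels [10 8 7 9 8]
Step 6: flows [0->1,0->3,1=4,4->2] -> levels [8 9 8 10 7]
Step 7: flows [1->0,3->0,1->4,2->4] -> levels [10 7 7 9 9]
Step 8: flows [0->1,0->3,4->1,4->2] -> levels [8 9 8 10 7]
  -> period-2 cycle: step 8 state = step 6 state; never stabilizes
  -> state at step 30: (30-6) mod 2 = 0, same as step 6 -> [8 9 8 10 7]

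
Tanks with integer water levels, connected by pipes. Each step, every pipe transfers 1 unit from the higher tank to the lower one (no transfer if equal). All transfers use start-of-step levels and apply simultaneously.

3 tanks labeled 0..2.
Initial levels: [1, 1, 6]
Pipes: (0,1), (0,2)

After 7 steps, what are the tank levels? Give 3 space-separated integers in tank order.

Step 1: flows [0=1,2->0] -> levels [2 1 5]
Step 2: flows [0->1,2->0] -> levels [2 2 4]
Step 3: flows [0=1,2->0] -> levels [3 2 3]
Step 4: flows [0->1,0=2] -> levels [2 3 3]
Step 5: flows [1->0,2->0] -> levels [4 2 2]
Step 6: flows [0->1,0->2] -> levels [2 3 3]
  -> period-2 cycle: step 6 state = step 4 state
  -> state at step 7: (7-4) mod 2 = 1, same as step 5 -> [4 2 2]

Answer: 4 2 2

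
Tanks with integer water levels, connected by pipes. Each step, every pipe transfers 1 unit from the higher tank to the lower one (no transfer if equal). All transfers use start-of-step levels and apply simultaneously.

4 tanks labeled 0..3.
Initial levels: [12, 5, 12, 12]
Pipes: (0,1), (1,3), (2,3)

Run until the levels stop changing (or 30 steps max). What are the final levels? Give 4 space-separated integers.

Answer: 10 9 10 12

Derivation:
Step 1: flows [0->1,3->1,2=3] -> levels [11 7 12 11]
Step 2: flows [0->1,3->1,2->3] -> levels [10 9 11 11]
Step 3: flows [0->1,3->1,2=3] -> levels [9 11 11 10]
Step 4: flows [1->0,1->3,2->3] -> levels [10 9 10 12]
Step 5: flows [0->1,3->1,3->2] -> levels [9 11 11 10]
  -> period-2 cycle: step 5 state = step 3 state; never stabilizes
  -> state at step 30: (30-3) mod 2 = 1, same as step 4 -> [10 9 10 12]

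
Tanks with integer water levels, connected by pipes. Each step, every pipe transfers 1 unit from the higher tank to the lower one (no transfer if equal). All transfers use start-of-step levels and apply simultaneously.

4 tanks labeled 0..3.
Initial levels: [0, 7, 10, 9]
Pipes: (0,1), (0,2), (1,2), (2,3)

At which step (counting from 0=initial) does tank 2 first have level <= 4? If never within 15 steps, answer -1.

Answer: -1

Derivation:
Step 1: flows [1->0,2->0,2->1,2->3] -> levels [2 7 7 10]
Step 2: flows [1->0,2->0,1=2,3->2] -> levels [4 6 7 9]
Step 3: flows [1->0,2->0,2->1,3->2] -> levels [6 6 6 8]
Step 4: flows [0=1,0=2,1=2,3->2] -> levels [6 6 7 7]
Step 5: flows [0=1,2->0,2->1,2=3] -> levels [7 7 5 7]
Step 6: flows [0=1,0->2,1->2,3->2] -> levels [6 6 8 6]
Step 7: flows [0=1,2->0,2->1,2->3] -> levels [7 7 5 7]
  -> period-2 cycle (repeats step 5); tank 2 never drops to <=4
Tank 2 never reaches <=4 within 15 steps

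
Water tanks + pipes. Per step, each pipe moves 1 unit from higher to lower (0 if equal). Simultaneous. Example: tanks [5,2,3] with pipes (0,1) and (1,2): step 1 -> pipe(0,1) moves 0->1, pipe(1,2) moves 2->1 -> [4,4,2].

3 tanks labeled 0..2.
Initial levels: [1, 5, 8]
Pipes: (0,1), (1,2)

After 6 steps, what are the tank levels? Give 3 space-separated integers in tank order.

Answer: 5 4 5

Derivation:
Step 1: flows [1->0,2->1] -> levels [2 5 7]
Step 2: flows [1->0,2->1] -> levels [3 5 6]
Step 3: flows [1->0,2->1] -> levels [4 5 5]
Step 4: flows [1->0,1=2] -> levels [5 4 5]
Step 5: flows [0->1,2->1] -> levels [4 6 4]
Step 6: flows [1->0,1->2] -> levels [5 4 5]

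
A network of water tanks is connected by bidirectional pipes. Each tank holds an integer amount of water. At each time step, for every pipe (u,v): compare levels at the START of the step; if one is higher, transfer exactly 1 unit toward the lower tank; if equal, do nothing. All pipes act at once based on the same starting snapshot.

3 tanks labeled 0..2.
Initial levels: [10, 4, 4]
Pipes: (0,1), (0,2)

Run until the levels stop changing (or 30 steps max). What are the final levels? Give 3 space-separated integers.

Answer: 6 6 6

Derivation:
Step 1: flows [0->1,0->2] -> levels [8 5 5]
Step 2: flows [0->1,0->2] -> levels [6 6 6]
Step 3: flows [0=1,0=2] -> levels [6 6 6]
  -> stable (no change)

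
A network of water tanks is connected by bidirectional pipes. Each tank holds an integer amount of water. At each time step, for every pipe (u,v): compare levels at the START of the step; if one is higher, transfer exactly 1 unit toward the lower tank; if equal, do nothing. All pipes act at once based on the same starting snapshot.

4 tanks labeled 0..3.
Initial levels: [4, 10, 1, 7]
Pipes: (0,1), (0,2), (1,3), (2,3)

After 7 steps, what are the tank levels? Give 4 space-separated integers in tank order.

Answer: 6 6 5 5

Derivation:
Step 1: flows [1->0,0->2,1->3,3->2] -> levels [4 8 3 7]
Step 2: flows [1->0,0->2,1->3,3->2] -> levels [4 6 5 7]
Step 3: flows [1->0,2->0,3->1,3->2] -> levels [6 6 5 5]
Step 4: flows [0=1,0->2,1->3,2=3] -> levels [5 5 6 6]
Step 5: flows [0=1,2->0,3->1,2=3] -> levels [6 6 5 5]
  -> period-2 cycle: step 5 state = step 3 state
  -> state at step 7: (7-3) mod 2 = 0, same as step 3 -> [6 6 5 5]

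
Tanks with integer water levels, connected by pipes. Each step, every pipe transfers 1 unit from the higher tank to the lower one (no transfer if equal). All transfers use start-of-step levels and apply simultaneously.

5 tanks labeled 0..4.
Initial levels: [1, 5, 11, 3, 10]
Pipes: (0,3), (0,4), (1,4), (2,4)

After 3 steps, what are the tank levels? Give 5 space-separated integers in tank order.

Step 1: flows [3->0,4->0,4->1,2->4] -> levels [3 6 10 2 9]
Step 2: flows [0->3,4->0,4->1,2->4] -> levels [3 7 9 3 8]
Step 3: flows [0=3,4->0,4->1,2->4] -> levels [4 8 8 3 7]

Answer: 4 8 8 3 7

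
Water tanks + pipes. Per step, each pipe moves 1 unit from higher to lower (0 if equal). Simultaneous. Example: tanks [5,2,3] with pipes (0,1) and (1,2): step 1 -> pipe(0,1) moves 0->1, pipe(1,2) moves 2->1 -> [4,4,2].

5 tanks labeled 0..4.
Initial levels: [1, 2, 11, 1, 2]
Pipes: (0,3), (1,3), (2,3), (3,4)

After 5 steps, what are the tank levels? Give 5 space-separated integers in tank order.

Step 1: flows [0=3,1->3,2->3,4->3] -> levels [1 1 10 4 1]
Step 2: flows [3->0,3->1,2->3,3->4] -> levels [2 2 9 2 2]
Step 3: flows [0=3,1=3,2->3,3=4] -> levels [2 2 8 3 2]
Step 4: flows [3->0,3->1,2->3,3->4] -> levels [3 3 7 1 3]
Step 5: flows [0->3,1->3,2->3,4->3] -> levels [2 2 6 5 2]

Answer: 2 2 6 5 2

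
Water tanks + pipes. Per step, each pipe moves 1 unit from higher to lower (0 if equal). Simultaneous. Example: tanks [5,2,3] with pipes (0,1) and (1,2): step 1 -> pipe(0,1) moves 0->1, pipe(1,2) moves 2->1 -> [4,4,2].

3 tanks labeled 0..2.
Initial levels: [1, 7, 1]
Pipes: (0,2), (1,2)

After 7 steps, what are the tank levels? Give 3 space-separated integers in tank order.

Answer: 3 3 3

Derivation:
Step 1: flows [0=2,1->2] -> levels [1 6 2]
Step 2: flows [2->0,1->2] -> levels [2 5 2]
Step 3: flows [0=2,1->2] -> levels [2 4 3]
Step 4: flows [2->0,1->2] -> levels [3 3 3]
Step 5: flows [0=2,1=2] -> levels [3 3 3]
  -> stable; steps 6..7 unchanged -> [3 3 3]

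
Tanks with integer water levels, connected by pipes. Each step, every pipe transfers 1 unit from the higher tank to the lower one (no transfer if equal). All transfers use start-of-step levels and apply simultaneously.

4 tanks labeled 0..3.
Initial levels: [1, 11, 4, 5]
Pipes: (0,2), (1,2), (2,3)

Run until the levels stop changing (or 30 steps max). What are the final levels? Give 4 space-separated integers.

Step 1: flows [2->0,1->2,3->2] -> levels [2 10 5 4]
Step 2: flows [2->0,1->2,2->3] -> levels [3 9 4 5]
Step 3: flows [2->0,1->2,3->2] -> levels [4 8 5 4]
Step 4: flows [2->0,1->2,2->3] -> levels [5 7 4 5]
Step 5: flows [0->2,1->2,3->2] -> levels [4 6 7 4]
Step 6: flows [2->0,2->1,2->3] -> levels [5 7 4 5]
  -> period-2 cycle: step 6 state = step 4 state; never stabilizes
  -> state at step 30: (30-4) mod 2 = 0, same as step 4 -> [5 7 4 5]

Answer: 5 7 4 5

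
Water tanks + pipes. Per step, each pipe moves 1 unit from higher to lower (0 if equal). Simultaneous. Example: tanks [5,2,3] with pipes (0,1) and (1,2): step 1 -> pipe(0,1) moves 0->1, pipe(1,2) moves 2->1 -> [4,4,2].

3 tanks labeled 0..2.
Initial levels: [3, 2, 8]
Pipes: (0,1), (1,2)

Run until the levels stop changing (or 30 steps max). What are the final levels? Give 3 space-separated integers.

Step 1: flows [0->1,2->1] -> levels [2 4 7]
Step 2: flows [1->0,2->1] -> levels [3 4 6]
Step 3: flows [1->0,2->1] -> levels [4 4 5]
Step 4: flows [0=1,2->1] -> levels [4 5 4]
Step 5: flows [1->0,1->2] -> levels [5 3 5]
Step 6: flows [0->1,2->1] -> levels [4 5 4]
  -> period-2 cycle: step 6 state = step 4 state; never stabilizes
  -> state at step 30: (30-4) mod 2 = 0, same as step 4 -> [4 5 4]

Answer: 4 5 4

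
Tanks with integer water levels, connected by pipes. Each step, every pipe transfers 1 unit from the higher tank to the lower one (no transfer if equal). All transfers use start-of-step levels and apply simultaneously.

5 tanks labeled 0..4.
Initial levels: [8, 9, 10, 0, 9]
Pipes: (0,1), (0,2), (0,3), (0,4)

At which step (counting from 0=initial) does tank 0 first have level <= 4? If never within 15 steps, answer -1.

Step 1: flows [1->0,2->0,0->3,4->0] -> levels [10 8 9 1 8]
Step 2: flows [0->1,0->2,0->3,0->4] -> levels [6 9 10 2 9]
Step 3: flows [1->0,2->0,0->3,4->0] -> levels [8 8 9 3 8]
Step 4: flows [0=1,2->0,0->3,0=4] -> levels [8 8 8 4 8]
Step 5: flows [0=1,0=2,0->3,0=4] -> levels [7 8 8 5 8]
Step 6: flows [1->0,2->0,0->3,4->0] -> levels [9 7 7 6 7]
Step 7: flows [0->1,0->2,0->3,0->4] -> levels [5 8 8 7 8]
Step 8: flows [1->0,2->0,3->0,4->0] -> levels [9 7 7 6 7]
  -> period-2 cycle (repeats step 6); tank 0 never drops to <=4
Tank 0 never reaches <=4 within 15 steps

Answer: -1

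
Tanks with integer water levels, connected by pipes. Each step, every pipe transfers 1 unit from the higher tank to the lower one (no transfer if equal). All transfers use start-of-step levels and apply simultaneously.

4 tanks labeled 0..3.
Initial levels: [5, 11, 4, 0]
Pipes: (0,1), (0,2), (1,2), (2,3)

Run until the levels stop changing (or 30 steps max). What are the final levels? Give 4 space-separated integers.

Step 1: flows [1->0,0->2,1->2,2->3] -> levels [5 9 5 1]
Step 2: flows [1->0,0=2,1->2,2->3] -> levels [6 7 5 2]
Step 3: flows [1->0,0->2,1->2,2->3] -> levels [6 5 6 3]
Step 4: flows [0->1,0=2,2->1,2->3] -> levels [5 7 4 4]
Step 5: flows [1->0,0->2,1->2,2=3] -> levels [5 5 6 4]
Step 6: flows [0=1,2->0,2->1,2->3] -> levels [6 6 3 5]
Step 7: flows [0=1,0->2,1->2,3->2] -> levels [5 5 6 4]
  -> period-2 cycle: step 7 state = step 5 state; never stabilizes
  -> state at step 30: (30-5) mod 2 = 1, same as step 6 -> [6 6 3 5]

Answer: 6 6 3 5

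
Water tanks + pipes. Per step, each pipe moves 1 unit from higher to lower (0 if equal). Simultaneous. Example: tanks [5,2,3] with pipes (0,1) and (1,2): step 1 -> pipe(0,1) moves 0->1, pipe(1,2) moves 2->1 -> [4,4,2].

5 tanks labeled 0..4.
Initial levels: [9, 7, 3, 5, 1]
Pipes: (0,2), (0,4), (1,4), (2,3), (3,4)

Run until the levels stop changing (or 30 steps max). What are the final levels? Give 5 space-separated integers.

Step 1: flows [0->2,0->4,1->4,3->2,3->4] -> levels [7 6 5 3 4]
Step 2: flows [0->2,0->4,1->4,2->3,4->3] -> levels [5 5 5 5 5]
Step 3: flows [0=2,0=4,1=4,2=3,3=4] -> levels [5 5 5 5 5]
  -> stable (no change)

Answer: 5 5 5 5 5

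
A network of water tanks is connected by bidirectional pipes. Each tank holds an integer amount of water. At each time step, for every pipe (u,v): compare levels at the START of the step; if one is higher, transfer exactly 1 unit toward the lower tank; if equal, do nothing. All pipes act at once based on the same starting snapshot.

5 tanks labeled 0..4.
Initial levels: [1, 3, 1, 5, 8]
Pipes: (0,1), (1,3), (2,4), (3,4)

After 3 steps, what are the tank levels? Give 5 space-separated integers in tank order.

Answer: 3 4 4 3 4

Derivation:
Step 1: flows [1->0,3->1,4->2,4->3] -> levels [2 3 2 5 6]
Step 2: flows [1->0,3->1,4->2,4->3] -> levels [3 3 3 5 4]
Step 3: flows [0=1,3->1,4->2,3->4] -> levels [3 4 4 3 4]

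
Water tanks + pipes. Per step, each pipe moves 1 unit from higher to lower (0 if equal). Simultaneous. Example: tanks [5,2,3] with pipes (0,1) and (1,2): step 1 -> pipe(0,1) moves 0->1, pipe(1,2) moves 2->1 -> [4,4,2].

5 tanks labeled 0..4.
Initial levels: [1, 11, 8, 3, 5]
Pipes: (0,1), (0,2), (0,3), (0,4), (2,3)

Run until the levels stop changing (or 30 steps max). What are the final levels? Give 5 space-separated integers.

Answer: 8 5 5 5 5

Derivation:
Step 1: flows [1->0,2->0,3->0,4->0,2->3] -> levels [5 10 6 3 4]
Step 2: flows [1->0,2->0,0->3,0->4,2->3] -> levels [5 9 4 5 5]
Step 3: flows [1->0,0->2,0=3,0=4,3->2] -> levels [5 8 6 4 5]
Step 4: flows [1->0,2->0,0->3,0=4,2->3] -> levels [6 7 4 6 5]
Step 5: flows [1->0,0->2,0=3,0->4,3->2] -> levels [5 6 6 5 6]
Step 6: flows [1->0,2->0,0=3,4->0,2->3] -> levels [8 5 4 6 5]
Step 7: flows [0->1,0->2,0->3,0->4,3->2] -> levels [4 6 6 6 6]
Step 8: flows [1->0,2->0,3->0,4->0,2=3] -> levels [8 5 5 5 5]
Step 9: flows [0->1,0->2,0->3,0->4,2=3] -> levels [4 6 6 6 6]
  -> period-2 cycle: step 9 state = step 7 state; never stabilizes
  -> state at step 30: (30-7) mod 2 = 1, same as step 8 -> [8 5 5 5 5]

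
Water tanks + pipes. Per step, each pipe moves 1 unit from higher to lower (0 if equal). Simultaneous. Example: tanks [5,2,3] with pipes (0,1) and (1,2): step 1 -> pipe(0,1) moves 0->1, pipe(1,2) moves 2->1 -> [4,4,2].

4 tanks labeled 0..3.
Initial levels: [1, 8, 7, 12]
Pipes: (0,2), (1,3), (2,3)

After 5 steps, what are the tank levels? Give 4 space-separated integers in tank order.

Step 1: flows [2->0,3->1,3->2] -> levels [2 9 7 10]
Step 2: flows [2->0,3->1,3->2] -> levels [3 10 7 8]
Step 3: flows [2->0,1->3,3->2] -> levels [4 9 7 8]
Step 4: flows [2->0,1->3,3->2] -> levels [5 8 7 8]
Step 5: flows [2->0,1=3,3->2] -> levels [6 8 7 7]

Answer: 6 8 7 7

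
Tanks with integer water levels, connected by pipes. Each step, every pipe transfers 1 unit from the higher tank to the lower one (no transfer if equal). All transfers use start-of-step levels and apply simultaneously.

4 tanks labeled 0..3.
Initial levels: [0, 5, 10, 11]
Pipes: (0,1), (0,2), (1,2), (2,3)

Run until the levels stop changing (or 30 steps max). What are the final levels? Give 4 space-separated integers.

Step 1: flows [1->0,2->0,2->1,3->2] -> levels [2 5 9 10]
Step 2: flows [1->0,2->0,2->1,3->2] -> levels [4 5 8 9]
Step 3: flows [1->0,2->0,2->1,3->2] -> levels [6 5 7 8]
Step 4: flows [0->1,2->0,2->1,3->2] -> levels [6 7 6 7]
Step 5: flows [1->0,0=2,1->2,3->2] -> levels [7 5 8 6]
Step 6: flows [0->1,2->0,2->1,2->3] -> levels [7 7 5 7]
Step 7: flows [0=1,0->2,1->2,3->2] -> levels [6 6 8 6]
Step 8: flows [0=1,2->0,2->1,2->3] -> levels [7 7 5 7]
  -> period-2 cycle: step 8 state = step 6 state; never stabilizes
  -> state at step 30: (30-6) mod 2 = 0, same as step 6 -> [7 7 5 7]

Answer: 7 7 5 7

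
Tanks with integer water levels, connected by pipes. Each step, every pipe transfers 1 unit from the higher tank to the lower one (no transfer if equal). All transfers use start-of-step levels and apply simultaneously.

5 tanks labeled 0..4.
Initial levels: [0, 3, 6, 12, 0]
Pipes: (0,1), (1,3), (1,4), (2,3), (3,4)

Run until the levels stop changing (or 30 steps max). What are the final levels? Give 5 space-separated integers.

Answer: 4 3 5 4 5

Derivation:
Step 1: flows [1->0,3->1,1->4,3->2,3->4] -> levels [1 2 7 9 2]
Step 2: flows [1->0,3->1,1=4,3->2,3->4] -> levels [2 2 8 6 3]
Step 3: flows [0=1,3->1,4->1,2->3,3->4] -> levels [2 4 7 5 3]
Step 4: flows [1->0,3->1,1->4,2->3,3->4] -> levels [3 3 6 4 5]
Step 5: flows [0=1,3->1,4->1,2->3,4->3] -> levels [3 5 5 5 3]
Step 6: flows [1->0,1=3,1->4,2=3,3->4] -> levels [4 3 5 4 5]
Step 7: flows [0->1,3->1,4->1,2->3,4->3] -> levels [3 6 4 5 3]
Step 8: flows [1->0,1->3,1->4,3->2,3->4] -> levels [4 3 5 4 5]
  -> period-2 cycle: step 8 state = step 6 state; never stabilizes
  -> state at step 30: (30-6) mod 2 = 0, same as step 6 -> [4 3 5 4 5]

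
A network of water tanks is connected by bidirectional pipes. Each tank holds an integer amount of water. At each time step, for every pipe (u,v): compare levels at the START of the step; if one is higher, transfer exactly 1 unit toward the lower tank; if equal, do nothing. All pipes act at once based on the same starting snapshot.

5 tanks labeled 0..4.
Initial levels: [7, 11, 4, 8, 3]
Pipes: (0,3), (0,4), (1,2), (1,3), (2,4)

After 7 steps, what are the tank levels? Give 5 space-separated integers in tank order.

Step 1: flows [3->0,0->4,1->2,1->3,2->4] -> levels [7 9 4 8 5]
Step 2: flows [3->0,0->4,1->2,1->3,4->2] -> levels [7 7 6 8 5]
Step 3: flows [3->0,0->4,1->2,3->1,2->4] -> levels [7 7 6 6 7]
Step 4: flows [0->3,0=4,1->2,1->3,4->2] -> levels [6 5 8 8 6]
Step 5: flows [3->0,0=4,2->1,3->1,2->4] -> levels [7 7 6 6 7]
  -> period-2 cycle: step 5 state = step 3 state
  -> state at step 7: (7-3) mod 2 = 0, same as step 3 -> [7 7 6 6 7]

Answer: 7 7 6 6 7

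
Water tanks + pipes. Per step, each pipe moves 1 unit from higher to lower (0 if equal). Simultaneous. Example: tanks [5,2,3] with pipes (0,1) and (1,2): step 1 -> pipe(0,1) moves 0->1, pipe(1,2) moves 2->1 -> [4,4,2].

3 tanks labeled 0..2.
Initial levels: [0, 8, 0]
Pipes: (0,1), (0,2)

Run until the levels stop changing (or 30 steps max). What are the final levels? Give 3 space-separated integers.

Answer: 2 3 3

Derivation:
Step 1: flows [1->0,0=2] -> levels [1 7 0]
Step 2: flows [1->0,0->2] -> levels [1 6 1]
Step 3: flows [1->0,0=2] -> levels [2 5 1]
Step 4: flows [1->0,0->2] -> levels [2 4 2]
Step 5: flows [1->0,0=2] -> levels [3 3 2]
Step 6: flows [0=1,0->2] -> levels [2 3 3]
Step 7: flows [1->0,2->0] -> levels [4 2 2]
Step 8: flows [0->1,0->2] -> levels [2 3 3]
  -> period-2 cycle: step 8 state = step 6 state; never stabilizes
  -> state at step 30: (30-6) mod 2 = 0, same as step 6 -> [2 3 3]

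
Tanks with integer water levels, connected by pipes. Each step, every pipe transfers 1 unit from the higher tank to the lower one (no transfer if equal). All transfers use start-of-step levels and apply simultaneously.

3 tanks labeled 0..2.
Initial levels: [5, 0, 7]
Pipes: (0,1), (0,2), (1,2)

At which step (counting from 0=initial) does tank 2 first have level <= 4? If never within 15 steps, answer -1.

Step 1: flows [0->1,2->0,2->1] -> levels [5 2 5]
Step 2: flows [0->1,0=2,2->1] -> levels [4 4 4]
Tank 2 first reaches <=4 at step 2

Answer: 2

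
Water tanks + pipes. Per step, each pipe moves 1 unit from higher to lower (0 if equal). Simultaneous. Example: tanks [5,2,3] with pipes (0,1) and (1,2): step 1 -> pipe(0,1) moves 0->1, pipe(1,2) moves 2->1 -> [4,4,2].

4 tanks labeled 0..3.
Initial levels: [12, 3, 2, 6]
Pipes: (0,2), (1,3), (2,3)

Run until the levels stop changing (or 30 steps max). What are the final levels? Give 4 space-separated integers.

Step 1: flows [0->2,3->1,3->2] -> levels [11 4 4 4]
Step 2: flows [0->2,1=3,2=3] -> levels [10 4 5 4]
Step 3: flows [0->2,1=3,2->3] -> levels [9 4 5 5]
Step 4: flows [0->2,3->1,2=3] -> levels [8 5 6 4]
Step 5: flows [0->2,1->3,2->3] -> levels [7 4 6 6]
Step 6: flows [0->2,3->1,2=3] -> levels [6 5 7 5]
Step 7: flows [2->0,1=3,2->3] -> levels [7 5 5 6]
Step 8: flows [0->2,3->1,3->2] -> levels [6 6 7 4]
Step 9: flows [2->0,1->3,2->3] -> levels [7 5 5 6]
  -> period-2 cycle: step 9 state = step 7 state; never stabilizes
  -> state at step 30: (30-7) mod 2 = 1, same as step 8 -> [6 6 7 4]

Answer: 6 6 7 4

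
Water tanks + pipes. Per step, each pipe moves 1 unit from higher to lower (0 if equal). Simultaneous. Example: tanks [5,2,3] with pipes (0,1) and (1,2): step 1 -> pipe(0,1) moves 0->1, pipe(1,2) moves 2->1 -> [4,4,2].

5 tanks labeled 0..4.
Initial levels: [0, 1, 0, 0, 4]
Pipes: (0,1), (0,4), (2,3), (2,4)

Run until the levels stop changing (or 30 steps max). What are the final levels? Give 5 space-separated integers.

Step 1: flows [1->0,4->0,2=3,4->2] -> levels [2 0 1 0 2]
Step 2: flows [0->1,0=4,2->3,4->2] -> levels [1 1 1 1 1]
Step 3: flows [0=1,0=4,2=3,2=4] -> levels [1 1 1 1 1]
  -> stable (no change)

Answer: 1 1 1 1 1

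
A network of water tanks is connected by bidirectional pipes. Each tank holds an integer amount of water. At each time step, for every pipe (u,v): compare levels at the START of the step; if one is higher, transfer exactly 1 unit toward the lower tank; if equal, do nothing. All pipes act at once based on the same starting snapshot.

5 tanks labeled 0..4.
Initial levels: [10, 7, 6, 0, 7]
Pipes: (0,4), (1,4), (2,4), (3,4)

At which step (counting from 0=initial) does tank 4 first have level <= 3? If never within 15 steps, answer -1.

Step 1: flows [0->4,1=4,4->2,4->3] -> levels [9 7 7 1 6]
Step 2: flows [0->4,1->4,2->4,4->3] -> levels [8 6 6 2 8]
Step 3: flows [0=4,4->1,4->2,4->3] -> levels [8 7 7 3 5]
Step 4: flows [0->4,1->4,2->4,4->3] -> levels [7 6 6 4 7]
Step 5: flows [0=4,4->1,4->2,4->3] -> levels [7 7 7 5 4]
Step 6: flows [0->4,1->4,2->4,3->4] -> levels [6 6 6 4 8]
Step 7: flows [4->0,4->1,4->2,4->3] -> levels [7 7 7 5 4]
  -> period-2 cycle (repeats step 5); tank 4 never drops to <=3
Tank 4 never reaches <=3 within 15 steps

Answer: -1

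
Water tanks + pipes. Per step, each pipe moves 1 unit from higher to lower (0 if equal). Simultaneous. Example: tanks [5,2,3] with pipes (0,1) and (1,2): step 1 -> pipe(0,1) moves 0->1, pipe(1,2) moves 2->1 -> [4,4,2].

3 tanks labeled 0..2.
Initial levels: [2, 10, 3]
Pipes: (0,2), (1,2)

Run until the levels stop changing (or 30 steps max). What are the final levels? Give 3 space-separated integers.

Answer: 5 5 5

Derivation:
Step 1: flows [2->0,1->2] -> levels [3 9 3]
Step 2: flows [0=2,1->2] -> levels [3 8 4]
Step 3: flows [2->0,1->2] -> levels [4 7 4]
Step 4: flows [0=2,1->2] -> levels [4 6 5]
Step 5: flows [2->0,1->2] -> levels [5 5 5]
Step 6: flows [0=2,1=2] -> levels [5 5 5]
  -> stable (no change)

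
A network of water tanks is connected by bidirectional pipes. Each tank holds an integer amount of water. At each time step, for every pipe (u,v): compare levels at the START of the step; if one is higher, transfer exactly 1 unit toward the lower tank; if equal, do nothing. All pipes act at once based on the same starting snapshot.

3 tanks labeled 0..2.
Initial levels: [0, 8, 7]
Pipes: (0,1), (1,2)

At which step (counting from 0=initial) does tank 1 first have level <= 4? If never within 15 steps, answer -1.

Step 1: flows [1->0,1->2] -> levels [1 6 8]
Step 2: flows [1->0,2->1] -> levels [2 6 7]
Step 3: flows [1->0,2->1] -> levels [3 6 6]
Step 4: flows [1->0,1=2] -> levels [4 5 6]
Step 5: flows [1->0,2->1] -> levels [5 5 5]
Step 6: flows [0=1,1=2] -> levels [5 5 5]
  -> stable; tank 1 stays at 5 > 4
Tank 1 never reaches <=4 within 15 steps

Answer: -1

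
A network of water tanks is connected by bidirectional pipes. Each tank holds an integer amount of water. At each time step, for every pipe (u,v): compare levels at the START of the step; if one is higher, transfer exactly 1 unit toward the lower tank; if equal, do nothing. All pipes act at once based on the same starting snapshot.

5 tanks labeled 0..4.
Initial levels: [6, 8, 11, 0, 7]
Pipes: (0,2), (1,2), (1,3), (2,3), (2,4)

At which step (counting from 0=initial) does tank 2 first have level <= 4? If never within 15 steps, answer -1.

Step 1: flows [2->0,2->1,1->3,2->3,2->4] -> levels [7 8 7 2 8]
Step 2: flows [0=2,1->2,1->3,2->3,4->2] -> levels [7 6 8 4 7]
Step 3: flows [2->0,2->1,1->3,2->3,2->4] -> levels [8 6 4 6 8]
Tank 2 first reaches <=4 at step 3

Answer: 3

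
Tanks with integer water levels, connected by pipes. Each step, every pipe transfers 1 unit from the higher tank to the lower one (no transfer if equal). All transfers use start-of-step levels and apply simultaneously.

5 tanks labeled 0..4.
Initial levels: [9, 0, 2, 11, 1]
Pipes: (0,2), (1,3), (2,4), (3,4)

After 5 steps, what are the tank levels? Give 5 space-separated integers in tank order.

Answer: 6 4 4 4 5

Derivation:
Step 1: flows [0->2,3->1,2->4,3->4] -> levels [8 1 2 9 3]
Step 2: flows [0->2,3->1,4->2,3->4] -> levels [7 2 4 7 3]
Step 3: flows [0->2,3->1,2->4,3->4] -> levels [6 3 4 5 5]
Step 4: flows [0->2,3->1,4->2,3=4] -> levels [5 4 6 4 4]
Step 5: flows [2->0,1=3,2->4,3=4] -> levels [6 4 4 4 5]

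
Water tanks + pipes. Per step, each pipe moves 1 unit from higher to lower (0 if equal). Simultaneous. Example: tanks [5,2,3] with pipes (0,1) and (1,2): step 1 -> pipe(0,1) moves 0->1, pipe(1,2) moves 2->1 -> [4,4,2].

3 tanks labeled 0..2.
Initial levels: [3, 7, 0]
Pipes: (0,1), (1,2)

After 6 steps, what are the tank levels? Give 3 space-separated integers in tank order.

Answer: 3 4 3

Derivation:
Step 1: flows [1->0,1->2] -> levels [4 5 1]
Step 2: flows [1->0,1->2] -> levels [5 3 2]
Step 3: flows [0->1,1->2] -> levels [4 3 3]
Step 4: flows [0->1,1=2] -> levels [3 4 3]
Step 5: flows [1->0,1->2] -> levels [4 2 4]
Step 6: flows [0->1,2->1] -> levels [3 4 3]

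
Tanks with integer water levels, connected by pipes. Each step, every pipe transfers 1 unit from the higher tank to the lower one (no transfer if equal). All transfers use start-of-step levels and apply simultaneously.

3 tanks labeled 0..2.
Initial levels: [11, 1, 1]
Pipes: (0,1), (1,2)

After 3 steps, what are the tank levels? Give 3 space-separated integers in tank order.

Step 1: flows [0->1,1=2] -> levels [10 2 1]
Step 2: flows [0->1,1->2] -> levels [9 2 2]
Step 3: flows [0->1,1=2] -> levels [8 3 2]

Answer: 8 3 2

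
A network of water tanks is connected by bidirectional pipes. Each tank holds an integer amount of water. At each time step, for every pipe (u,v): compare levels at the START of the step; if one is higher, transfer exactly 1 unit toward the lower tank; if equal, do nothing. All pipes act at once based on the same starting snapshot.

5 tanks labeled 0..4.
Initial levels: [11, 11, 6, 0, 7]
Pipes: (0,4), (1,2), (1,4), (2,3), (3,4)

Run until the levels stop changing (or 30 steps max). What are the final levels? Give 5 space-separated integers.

Answer: 7 6 8 6 8

Derivation:
Step 1: flows [0->4,1->2,1->4,2->3,4->3] -> levels [10 9 6 2 8]
Step 2: flows [0->4,1->2,1->4,2->3,4->3] -> levels [9 7 6 4 9]
Step 3: flows [0=4,1->2,4->1,2->3,4->3] -> levels [9 7 6 6 7]
Step 4: flows [0->4,1->2,1=4,2=3,4->3] -> levels [8 6 7 7 7]
Step 5: flows [0->4,2->1,4->1,2=3,3=4] -> levels [7 8 6 7 7]
Step 6: flows [0=4,1->2,1->4,3->2,3=4] -> levels [7 6 8 6 8]
Step 7: flows [4->0,2->1,4->1,2->3,4->3] -> levels [8 8 6 8 5]
Step 8: flows [0->4,1->2,1->4,3->2,3->4] -> levels [7 6 8 6 8]
  -> period-2 cycle: step 8 state = step 6 state; never stabilizes
  -> state at step 30: (30-6) mod 2 = 0, same as step 6 -> [7 6 8 6 8]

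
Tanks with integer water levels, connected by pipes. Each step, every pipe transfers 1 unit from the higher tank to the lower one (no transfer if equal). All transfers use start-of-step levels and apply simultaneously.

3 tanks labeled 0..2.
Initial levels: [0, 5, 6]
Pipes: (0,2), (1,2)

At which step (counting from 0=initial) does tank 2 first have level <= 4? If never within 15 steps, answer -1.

Step 1: flows [2->0,2->1] -> levels [1 6 4]
Tank 2 first reaches <=4 at step 1

Answer: 1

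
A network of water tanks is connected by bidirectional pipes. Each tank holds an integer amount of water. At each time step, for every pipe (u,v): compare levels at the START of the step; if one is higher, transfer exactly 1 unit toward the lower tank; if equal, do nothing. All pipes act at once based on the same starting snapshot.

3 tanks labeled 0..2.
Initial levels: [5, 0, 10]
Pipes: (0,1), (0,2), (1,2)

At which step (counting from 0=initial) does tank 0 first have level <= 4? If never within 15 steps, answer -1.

Step 1: flows [0->1,2->0,2->1] -> levels [5 2 8]
Step 2: flows [0->1,2->0,2->1] -> levels [5 4 6]
Step 3: flows [0->1,2->0,2->1] -> levels [5 6 4]
Step 4: flows [1->0,0->2,1->2] -> levels [5 4 6]
  -> period-2 cycle (repeats step 2); tank 0 never drops to <=4
Tank 0 never reaches <=4 within 15 steps

Answer: -1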